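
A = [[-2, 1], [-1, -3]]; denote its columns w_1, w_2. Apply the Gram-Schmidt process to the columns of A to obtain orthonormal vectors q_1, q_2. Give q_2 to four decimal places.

w_1 = (-2, -1); ‖w_1‖ = 2.2361, so q_1 = (-0.8944, -0.4472).
q_1·w_2 = (-0.8944)·1 + (-0.4472)·(-3) = 0.4472.
u_2 = w_2 − 0.4472·q_1 = (1.4000, -2.8000).
‖u_2‖ = 3.1305, so q_2 = (0.4472, -0.8944).

q_2 = (0.4472, -0.8944)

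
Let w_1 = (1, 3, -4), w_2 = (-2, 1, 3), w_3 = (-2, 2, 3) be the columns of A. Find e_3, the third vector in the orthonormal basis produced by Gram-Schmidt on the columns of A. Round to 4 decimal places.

w_1 = (1, 3, -4); ‖w_1‖ = 5.0990, so e_1 = (0.1961, 0.5883, -0.7845).
e_1·w_2 = 0.1961·(-2) + 0.5883·1 + (-0.7845)·3 = -2.1573.
u_2 = w_2 + 2.1573·e_1 = (-1.5769, 2.2692, 1.3077).
‖u_2‖ = 3.0571, so e_2 = (-0.5158, 0.7423, 0.4277).
e_1·w_3 = 0.1961·(-2) + 0.5883·2 + (-0.7845)·3 = -1.5689; e_2·w_3 = (-0.5158)·(-2) + 0.7423·2 + 0.4277·3 = 3.7994.
u_3 = w_3 + 1.5689·e_1 − 3.7994·e_2 = (0.2675, 0.1029, 0.1440).
‖u_3‖ = 0.3208, so e_3 = (0.8340, 0.3208, 0.4491).

e_3 = (0.8340, 0.3208, 0.4491)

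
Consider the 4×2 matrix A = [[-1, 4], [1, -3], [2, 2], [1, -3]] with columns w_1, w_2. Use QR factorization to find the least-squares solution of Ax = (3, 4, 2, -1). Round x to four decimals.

x = (0.8435, 0.3174)

w_1 = (-1, 1, 2, 1); ‖w_1‖ = 2.6458, so q_1 = (-0.3780, 0.3780, 0.7559, 0.3780).
q_1·w_2 = (-0.3780)·4 + 0.3780·(-3) + 0.7559·2 + 0.3780·(-3) = -2.2678.
u_2 = w_2 + 2.2678·q_1 = (3.1429, -2.1429, 3.7143, -2.1429).
‖u_2‖ = 5.7321, so q_2 = (0.5483, -0.3738, 0.6480, -0.3738).
Qᵀb = (1.5119, 1.8193).
Back-substitute: x_2 = 1.8193/5.7321 = 0.3174.
x_1 = (1.5119 + 2.2678·0.3174)/2.6458 = 0.8435.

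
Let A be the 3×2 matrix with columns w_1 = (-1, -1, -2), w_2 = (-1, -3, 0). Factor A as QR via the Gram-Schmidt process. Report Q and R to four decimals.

e_1 = w_1/‖w_1‖ = (-1, -1, -2)/2.4495 = (-0.4082, -0.4082, -0.8165).
r_{12} = e_1·w_2 = 1.6330.
u_2 = w_2 − 1.6330·e_1 = (-0.3333, -2.3333, 1.3333).
‖u_2‖ = 2.7080, so e_2 = (-0.1231, -0.8616, 0.4924).

Q = [[-0.4082, -0.1231], [-0.4082, -0.8616], [-0.8165, 0.4924]], R = [[2.4495, 1.6330], [0.0000, 2.7080]]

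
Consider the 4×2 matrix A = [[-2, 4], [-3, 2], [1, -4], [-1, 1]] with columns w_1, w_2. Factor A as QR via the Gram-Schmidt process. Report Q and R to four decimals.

w_1 = (-2, -3, 1, -1); ‖w_1‖ = 3.8730, so q_1 = (-0.5164, -0.7746, 0.2582, -0.2582).
q_1·w_2 = (-0.5164)·4 + (-0.7746)·2 + 0.2582·(-4) + (-0.2582)·1 = -4.9058.
u_2 = w_2 + 4.9058·q_1 = (1.4667, -1.8000, -2.7333, -0.2667).
‖u_2‖ = 3.5963, so q_2 = (0.4078, -0.5005, -0.7600, -0.0742).

Q = [[-0.5164, 0.4078], [-0.7746, -0.5005], [0.2582, -0.7600], [-0.2582, -0.0742]], R = [[3.8730, -4.9058], [0.0000, 3.5963]]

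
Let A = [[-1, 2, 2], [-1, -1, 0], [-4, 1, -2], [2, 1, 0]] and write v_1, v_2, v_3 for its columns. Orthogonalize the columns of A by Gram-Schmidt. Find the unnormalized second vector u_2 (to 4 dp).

v_1 = (-1, -1, -4, 2); ‖v_1‖ = 4.6904, so e_1 = (-0.2132, -0.2132, -0.8528, 0.4264).
e_1·v_2 = (-0.2132)·2 + (-0.2132)·(-1) + (-0.8528)·1 + 0.4264·1 = -0.6396.
u_2 = v_2 + 0.6396·e_1 = (1.8636, -1.1364, 0.4545, 1.2727).

u_2 = (1.8636, -1.1364, 0.4545, 1.2727)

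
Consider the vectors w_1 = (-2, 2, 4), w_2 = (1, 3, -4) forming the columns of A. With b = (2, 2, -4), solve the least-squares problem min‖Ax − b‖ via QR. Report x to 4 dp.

w_1 = (-2, 2, 4); ‖w_1‖ = 4.8990, so q_1 = (-0.4082, 0.4082, 0.8165).
q_1·w_2 = (-0.4082)·1 + 0.4082·3 + 0.8165·(-4) = -2.4495.
u_2 = w_2 + 2.4495·q_1 = (0.0000, 4.0000, -2.0000).
‖u_2‖ = 4.4721, so q_2 = (0.0000, 0.8944, -0.4472).
Qᵀb = (-3.2660, 3.5777).
Back-substitute: x_2 = 3.5777/4.4721 = 0.8000.
x_1 = (-3.2660 + 2.4495·0.8000)/4.8990 = -0.2667.

x = (-0.2667, 0.8000)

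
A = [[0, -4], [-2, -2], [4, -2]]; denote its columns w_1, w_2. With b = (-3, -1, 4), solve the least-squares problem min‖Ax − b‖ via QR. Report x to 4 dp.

e_1 = w_1/‖w_1‖ = (0, -2, 4)/4.4721 = (0.0000, -0.4472, 0.8944).
r_{12} = e_1·w_2 = -0.8944.
u_2 = w_2 + 0.8944·e_1 = (-4.0000, -2.4000, -1.2000).
‖u_2‖ = 4.8166, so e_2 = (-0.8305, -0.4983, -0.2491).
Qᵀb = (4.0249, 1.9931).
Back-substitute: x_2 = 1.9931/4.8166 = 0.4138.
x_1 = (4.0249 + 0.8944·0.4138)/4.4721 = 0.9828.

x = (0.9828, 0.4138)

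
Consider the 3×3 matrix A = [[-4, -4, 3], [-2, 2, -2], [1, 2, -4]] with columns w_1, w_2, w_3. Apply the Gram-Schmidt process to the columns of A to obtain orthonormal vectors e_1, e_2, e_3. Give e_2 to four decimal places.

e_2 = (-0.3482, 0.8704, 0.3482)

e_1 = w_1/‖w_1‖ = (-4, -2, 1)/4.5826 = (-0.8729, -0.4364, 0.2182).
r_{12} = e_1·w_2 = 3.0551.
u_2 = w_2 − 3.0551·e_1 = (-1.3333, 3.3333, 1.3333).
‖u_2‖ = 3.8297, so e_2 = (-0.3482, 0.8704, 0.3482).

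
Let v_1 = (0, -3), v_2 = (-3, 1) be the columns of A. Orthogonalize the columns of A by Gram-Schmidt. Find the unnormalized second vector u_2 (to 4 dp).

v_1 = (0, -3); ‖v_1‖ = 3.0000, so q_1 = (0.0000, -1.0000).
q_1·v_2 = 0.0000·(-3) + (-1.0000)·1 = -1.0000.
u_2 = v_2 + 1.0000·q_1 = (-3.0000, 0.0000).

u_2 = (-3.0000, 0.0000)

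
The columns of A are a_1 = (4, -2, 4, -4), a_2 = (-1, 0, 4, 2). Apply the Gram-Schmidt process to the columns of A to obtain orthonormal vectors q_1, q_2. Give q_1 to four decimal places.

a_1 = (4, -2, 4, -4); ‖a_1‖ = 7.2111, so q_1 = (0.5547, -0.2774, 0.5547, -0.5547).

q_1 = (0.5547, -0.2774, 0.5547, -0.5547)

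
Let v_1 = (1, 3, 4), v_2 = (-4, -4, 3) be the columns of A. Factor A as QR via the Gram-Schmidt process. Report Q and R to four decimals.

Q = [[0.1961, -0.6052], [0.5883, -0.5568], [0.7845, 0.5689]], R = [[5.0990, -0.7845], [0.0000, 6.3549]]

v_1 = (1, 3, 4); ‖v_1‖ = 5.0990, so q_1 = (0.1961, 0.5883, 0.7845).
q_1·v_2 = 0.1961·(-4) + 0.5883·(-4) + 0.7845·3 = -0.7845.
u_2 = v_2 + 0.7845·q_1 = (-3.8462, -3.5385, 3.6154).
‖u_2‖ = 6.3549, so q_2 = (-0.6052, -0.5568, 0.5689).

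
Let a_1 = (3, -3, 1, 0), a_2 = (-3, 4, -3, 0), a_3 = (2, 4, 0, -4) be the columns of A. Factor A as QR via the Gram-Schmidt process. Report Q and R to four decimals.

q_1 = a_1/‖a_1‖ = (3, -3, 1, 0)/4.3589 = (0.6882, -0.6882, 0.2294, 0.0000).
r_{12} = q_1·a_2 = -5.5060.
u_2 = a_2 + 5.5060·q_1 = (0.7895, 0.2105, -1.7368, 0.0000).
‖u_2‖ = 1.9194, so q_2 = (0.4113, 0.1097, -0.9049, 0.0000).
r_{13} = q_1·a_3 = -1.3765; r_{23} = q_2·a_3 = 1.2613.
u_3 = a_3 + 1.3765·q_1 − 1.2613·q_2 = (2.4286, 2.9143, 1.4571, -4.0000).
‖u_3‖ = 5.7021, so q_3 = (0.4259, 0.5111, 0.2555, -0.7015).

Q = [[0.6882, 0.4113, 0.4259], [-0.6882, 0.1097, 0.5111], [0.2294, -0.9049, 0.2555], [0.0000, 0.0000, -0.7015]], R = [[4.3589, -5.5060, -1.3765], [0.0000, 1.9194, 1.2613], [0.0000, 0.0000, 5.7021]]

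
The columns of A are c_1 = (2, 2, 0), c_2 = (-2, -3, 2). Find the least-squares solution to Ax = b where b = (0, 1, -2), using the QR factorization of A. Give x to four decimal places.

x = (-1.0000, -1.0000)

c_1 = (2, 2, 0); ‖c_1‖ = 2.8284, so q_1 = (0.7071, 0.7071, 0.0000).
q_1·c_2 = 0.7071·(-2) + 0.7071·(-3) + 0.0000·2 = -3.5355.
u_2 = c_2 + 3.5355·q_1 = (0.5000, -0.5000, 2.0000).
‖u_2‖ = 2.1213, so q_2 = (0.2357, -0.2357, 0.9428).
Qᵀb = (0.7071, -2.1213).
Back-substitute: x_2 = -2.1213/2.1213 = -1.0000.
x_1 = (0.7071 + 3.5355·(-1.0000))/2.8284 = -1.0000.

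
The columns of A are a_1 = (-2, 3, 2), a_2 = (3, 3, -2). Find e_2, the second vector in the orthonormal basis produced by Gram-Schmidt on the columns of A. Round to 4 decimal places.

e_1 = a_1/‖a_1‖ = (-2, 3, 2)/4.1231 = (-0.4851, 0.7276, 0.4851).
r_{12} = e_1·a_2 = -0.2425.
u_2 = a_2 + 0.2425·e_1 = (2.8824, 3.1765, -1.8824).
‖u_2‖ = 4.6841, so e_2 = (0.6153, 0.6781, -0.4019).

e_2 = (0.6153, 0.6781, -0.4019)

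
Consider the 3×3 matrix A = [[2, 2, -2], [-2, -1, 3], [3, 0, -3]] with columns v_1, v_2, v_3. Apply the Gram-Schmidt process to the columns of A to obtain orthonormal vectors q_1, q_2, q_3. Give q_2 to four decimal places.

q_2 = (0.7623, -0.1732, -0.6237)

v_1 = (2, -2, 3); ‖v_1‖ = 4.1231, so q_1 = (0.4851, -0.4851, 0.7276).
q_1·v_2 = 0.4851·2 + (-0.4851)·(-1) + 0.7276·0 = 1.4552.
u_2 = v_2 − 1.4552·q_1 = (1.2941, -0.2941, -1.0588).
‖u_2‖ = 1.6977, so q_2 = (0.7623, -0.1732, -0.6237).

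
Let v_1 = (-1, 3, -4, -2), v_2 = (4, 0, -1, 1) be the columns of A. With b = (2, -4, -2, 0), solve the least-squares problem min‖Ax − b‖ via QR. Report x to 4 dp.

x = (-0.1642, 0.5373)

e_1 = v_1/‖v_1‖ = (-1, 3, -4, -2)/5.4772 = (-0.1826, 0.5477, -0.7303, -0.3651).
r_{12} = e_1·v_2 = -0.3651.
u_2 = v_2 + 0.3651·e_1 = (3.9333, 0.2000, -1.2667, 0.8667).
‖u_2‖ = 4.2269, so e_2 = (0.9305, 0.0473, -0.2997, 0.2050).
Qᵀb = (-1.0954, 2.2712).
Back-substitute: x_2 = 2.2712/4.2269 = 0.5373.
x_1 = (-1.0954 + 0.3651·0.5373)/5.4772 = -0.1642.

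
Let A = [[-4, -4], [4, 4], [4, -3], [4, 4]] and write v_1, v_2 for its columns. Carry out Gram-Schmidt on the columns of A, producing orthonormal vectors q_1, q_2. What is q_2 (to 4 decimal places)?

v_1 = (-4, 4, 4, 4); ‖v_1‖ = 8.0000, so q_1 = (-0.5000, 0.5000, 0.5000, 0.5000).
q_1·v_2 = (-0.5000)·(-4) + 0.5000·4 + 0.5000·(-3) + 0.5000·4 = 4.5000.
u_2 = v_2 − 4.5000·q_1 = (-1.7500, 1.7500, -5.2500, 1.7500).
‖u_2‖ = 6.0622, so q_2 = (-0.2887, 0.2887, -0.8660, 0.2887).

q_2 = (-0.2887, 0.2887, -0.8660, 0.2887)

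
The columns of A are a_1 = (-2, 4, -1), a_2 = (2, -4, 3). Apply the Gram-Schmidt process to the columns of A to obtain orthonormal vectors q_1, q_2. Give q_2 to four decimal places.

q_2 = (-0.0976, 0.1952, 0.9759)

q_1 = a_1/‖a_1‖ = (-2, 4, -1)/4.5826 = (-0.4364, 0.8729, -0.2182).
r_{12} = q_1·a_2 = -5.0190.
u_2 = a_2 + 5.0190·q_1 = (-0.1905, 0.3810, 1.9048).
‖u_2‖ = 1.9518, so q_2 = (-0.0976, 0.1952, 0.9759).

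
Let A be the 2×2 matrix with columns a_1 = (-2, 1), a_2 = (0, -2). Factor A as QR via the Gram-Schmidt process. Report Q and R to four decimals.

q_1 = a_1/‖a_1‖ = (-2, 1)/2.2361 = (-0.8944, 0.4472).
r_{12} = q_1·a_2 = -0.8944.
u_2 = a_2 + 0.8944·q_1 = (-0.8000, -1.6000).
‖u_2‖ = 1.7889, so q_2 = (-0.4472, -0.8944).

Q = [[-0.8944, -0.4472], [0.4472, -0.8944]], R = [[2.2361, -0.8944], [0.0000, 1.7889]]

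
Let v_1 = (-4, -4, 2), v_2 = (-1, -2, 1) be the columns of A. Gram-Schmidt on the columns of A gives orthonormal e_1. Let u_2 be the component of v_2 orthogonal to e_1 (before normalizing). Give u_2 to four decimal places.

u_2 = (0.5556, -0.4444, 0.2222)

v_1 = (-4, -4, 2); ‖v_1‖ = 6.0000, so e_1 = (-0.6667, -0.6667, 0.3333).
e_1·v_2 = (-0.6667)·(-1) + (-0.6667)·(-2) + 0.3333·1 = 2.3333.
u_2 = v_2 − 2.3333·e_1 = (0.5556, -0.4444, 0.2222).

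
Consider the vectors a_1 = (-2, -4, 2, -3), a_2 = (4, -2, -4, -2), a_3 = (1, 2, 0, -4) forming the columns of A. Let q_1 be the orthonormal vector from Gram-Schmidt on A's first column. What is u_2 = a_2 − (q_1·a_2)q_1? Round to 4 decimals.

a_1 = (-2, -4, 2, -3); ‖a_1‖ = 5.7446, so q_1 = (-0.3482, -0.6963, 0.3482, -0.5222).
q_1·a_2 = (-0.3482)·4 + (-0.6963)·(-2) + 0.3482·(-4) + (-0.5222)·(-2) = -0.3482.
u_2 = a_2 + 0.3482·q_1 = (3.8788, -2.2424, -3.8788, -2.1818).

u_2 = (3.8788, -2.2424, -3.8788, -2.1818)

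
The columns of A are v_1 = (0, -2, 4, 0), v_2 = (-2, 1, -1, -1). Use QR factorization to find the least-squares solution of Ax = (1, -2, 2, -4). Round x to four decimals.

q_1 = v_1/‖v_1‖ = (0, -2, 4, 0)/4.4721 = (0.0000, -0.4472, 0.8944, 0.0000).
r_{12} = q_1·v_2 = -1.3416.
u_2 = v_2 + 1.3416·q_1 = (-2.0000, 0.4000, 0.2000, -1.0000).
‖u_2‖ = 2.2804, so q_2 = (-0.8771, 0.1754, 0.0877, -0.4385).
Qᵀb = (2.6833, 0.7016).
Back-substitute: x_2 = 0.7016/2.2804 = 0.3077.
x_1 = (2.6833 + 1.3416·0.3077)/4.4721 = 0.6923.

x = (0.6923, 0.3077)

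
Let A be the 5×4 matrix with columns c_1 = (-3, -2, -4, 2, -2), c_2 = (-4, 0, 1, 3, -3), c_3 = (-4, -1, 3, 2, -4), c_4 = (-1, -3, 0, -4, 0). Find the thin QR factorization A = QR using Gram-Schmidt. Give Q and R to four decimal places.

c_1 = (-3, -2, -4, 2, -2); ‖c_1‖ = 6.0828, so e_1 = (-0.4932, -0.3288, -0.6576, 0.3288, -0.3288).
e_1·c_2 = (-0.4932)·(-4) + (-0.3288)·0 + (-0.6576)·1 + 0.3288·3 + (-0.3288)·(-3) = 3.2880.
u_2 = c_2 − 3.2880·e_1 = (-2.3784, 1.0811, 3.1622, 1.9189, -1.9189).
‖u_2‖ = 4.9183, so e_2 = (-0.4836, 0.2198, 0.6429, 0.3902, -0.3902).
e_1·c_3 = (-0.4932)·(-4) + (-0.3288)·(-1) + (-0.6576)·3 + 0.3288·2 + (-0.3288)·(-4) = 2.3016; e_2·c_3 = (-0.4836)·(-4) + 0.2198·(-1) + 0.6429·3 + 0.3902·2 + (-0.3902)·(-4) = 5.9843.
u_3 = c_3 − 2.3016·e_1 − 5.9843·e_2 = (0.0291, -1.5587, 0.6659, -1.0916, -0.9084).
‖u_3‖ = 2.2114, so e_3 = (0.0131, -0.7048, 0.3011, -0.4936, -0.4108).
e_1·c_4 = (-0.4932)·(-1) + (-0.3288)·(-3) + (-0.6576)·0 + 0.3288·(-4) + (-0.3288)·0 = 0.1644; e_2·c_4 = (-0.4836)·(-1) + 0.2198·(-3) + 0.6429·0 + 0.3902·(-4) + (-0.3902)·0 = -1.7365; e_3·c_4 = 0.0131·(-1) + (-0.7048)·(-3) + 0.3011·0 + (-0.4936)·(-4) + (-0.4108)·0 = 4.0758.
u_4 = c_4 − 0.1644·e_1 + 1.7365·e_2 − 4.0758·e_3 = (-1.8122, 0.3084, -0.0027, -1.3646, 1.0507).
‖u_4‖ = 2.5190, so e_4 = (-0.7194, 0.1224, -0.0011, -0.5417, 0.4171).

Q = [[-0.4932, -0.4836, 0.0131, -0.7194], [-0.3288, 0.2198, -0.7048, 0.1224], [-0.6576, 0.6429, 0.3011, -0.0011], [0.3288, 0.3902, -0.4936, -0.5417], [-0.3288, -0.3902, -0.4108, 0.4171]], R = [[6.0828, 3.2880, 2.3016, 0.1644], [0.0000, 4.9183, 5.9843, -1.7365], [0.0000, 0.0000, 2.2114, 4.0758], [0.0000, 0.0000, 0.0000, 2.5190]]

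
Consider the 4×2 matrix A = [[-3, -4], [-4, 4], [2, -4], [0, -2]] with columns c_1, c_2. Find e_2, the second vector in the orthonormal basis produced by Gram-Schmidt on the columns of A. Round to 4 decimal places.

e_2 = (-0.7643, 0.3419, -0.4626, -0.2916)

c_1 = (-3, -4, 2, 0); ‖c_1‖ = 5.3852, so e_1 = (-0.5571, -0.7428, 0.3714, 0.0000).
e_1·c_2 = (-0.5571)·(-4) + (-0.7428)·4 + 0.3714·(-4) + 0.0000·(-2) = -2.2283.
u_2 = c_2 + 2.2283·e_1 = (-5.2414, 2.3448, -3.1724, -2.0000).
‖u_2‖ = 6.8582, so e_2 = (-0.7643, 0.3419, -0.4626, -0.2916).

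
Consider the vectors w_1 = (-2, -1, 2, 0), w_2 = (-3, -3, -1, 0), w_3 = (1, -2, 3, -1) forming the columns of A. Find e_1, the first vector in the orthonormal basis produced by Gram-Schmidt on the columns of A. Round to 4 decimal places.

w_1 = (-2, -1, 2, 0); ‖w_1‖ = 3.0000, so e_1 = (-0.6667, -0.3333, 0.6667, 0.0000).

e_1 = (-0.6667, -0.3333, 0.6667, 0.0000)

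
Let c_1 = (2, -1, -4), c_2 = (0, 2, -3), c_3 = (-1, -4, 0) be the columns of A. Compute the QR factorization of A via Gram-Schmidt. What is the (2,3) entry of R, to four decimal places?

c_1 = (2, -1, -4); ‖c_1‖ = 4.5826, so e_1 = (0.4364, -0.2182, -0.8729).
e_1·c_2 = 0.4364·0 + (-0.2182)·2 + (-0.8729)·(-3) = 2.1822.
u_2 = c_2 − 2.1822·e_1 = (-0.9524, 2.4762, -1.0952).
‖u_2‖ = 2.8702, so e_2 = (-0.3318, 0.8627, -0.3816).
r_{23} = e_2·c_3 = -3.1191.

r_{23} = -3.1191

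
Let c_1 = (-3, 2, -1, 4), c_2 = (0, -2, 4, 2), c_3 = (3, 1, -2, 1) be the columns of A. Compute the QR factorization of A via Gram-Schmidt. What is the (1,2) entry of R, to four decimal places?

c_1 = (-3, 2, -1, 4); ‖c_1‖ = 5.4772, so e_1 = (-0.5477, 0.3651, -0.1826, 0.7303).
r_{12} = e_1·c_2 = 0.0000.

r_{12} = 0.0000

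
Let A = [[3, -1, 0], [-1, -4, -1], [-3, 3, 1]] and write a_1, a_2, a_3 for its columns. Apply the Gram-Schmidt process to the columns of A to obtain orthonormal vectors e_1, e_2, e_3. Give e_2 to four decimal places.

e_2 = (0.0553, -0.9293, 0.3651)

a_1 = (3, -1, -3); ‖a_1‖ = 4.3589, so e_1 = (0.6882, -0.2294, -0.6882).
e_1·a_2 = 0.6882·(-1) + (-0.2294)·(-4) + (-0.6882)·3 = -1.8353.
u_2 = a_2 + 1.8353·e_1 = (0.2632, -4.4211, 1.7368).
‖u_2‖ = 4.7573, so e_2 = (0.0553, -0.9293, 0.3651).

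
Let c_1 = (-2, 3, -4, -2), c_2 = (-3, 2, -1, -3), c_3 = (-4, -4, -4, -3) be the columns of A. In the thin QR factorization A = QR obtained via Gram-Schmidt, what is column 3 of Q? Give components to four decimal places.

c_1 = (-2, 3, -4, -2); ‖c_1‖ = 5.7446, so q_1 = (-0.3482, 0.5222, -0.6963, -0.3482).
q_1·c_2 = (-0.3482)·(-3) + 0.5222·2 + (-0.6963)·(-1) + (-0.3482)·(-3) = 3.8297.
u_2 = c_2 − 3.8297·q_1 = (-1.6667, 0.0000, 1.6667, -1.6667).
‖u_2‖ = 2.8868, so q_2 = (-0.5774, 0.0000, 0.5774, -0.5774).
q_1·c_3 = (-0.3482)·(-4) + 0.5222·(-4) + (-0.6963)·(-4) + (-0.3482)·(-3) = 3.1334; q_2·c_3 = (-0.5774)·(-4) + 0.0000·(-4) + 0.5774·(-4) + (-0.5774)·(-3) = 1.7321.
u_3 = c_3 − 3.1334·q_1 − 1.7321·q_2 = (-1.9091, -5.6364, -2.8182, -0.9091).
‖u_3‖ = 6.6469, so q_3 = (-0.2872, -0.8480, -0.4240, -0.1368).

q_3 = (-0.2872, -0.8480, -0.4240, -0.1368)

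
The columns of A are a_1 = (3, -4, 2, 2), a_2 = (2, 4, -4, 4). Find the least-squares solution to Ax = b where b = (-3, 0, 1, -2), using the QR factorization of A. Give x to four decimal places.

a_1 = (3, -4, 2, 2); ‖a_1‖ = 5.7446, so e_1 = (0.5222, -0.6963, 0.3482, 0.3482).
e_1·a_2 = 0.5222·2 + (-0.6963)·4 + 0.3482·(-4) + 0.3482·4 = -1.7408.
u_2 = a_2 + 1.7408·e_1 = (2.9091, 2.7879, -3.3939, 4.6061).
‖u_2‖ = 6.9978, so e_2 = (0.4157, 0.3984, -0.4850, 0.6582).
Qᵀb = (-1.9149, -3.0486).
Back-substitute: x_2 = -3.0486/6.9978 = -0.4356.
x_1 = (-1.9149 + 1.7408·(-0.4356))/5.7446 = -0.4653.

x = (-0.4653, -0.4356)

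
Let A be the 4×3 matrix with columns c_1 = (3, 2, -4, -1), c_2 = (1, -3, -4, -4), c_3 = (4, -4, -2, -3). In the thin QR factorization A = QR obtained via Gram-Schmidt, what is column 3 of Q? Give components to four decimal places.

c_1 = (3, 2, -4, -1); ‖c_1‖ = 5.4772, so q_1 = (0.5477, 0.3651, -0.7303, -0.1826).
q_1·c_2 = 0.5477·1 + 0.3651·(-3) + (-0.7303)·(-4) + (-0.1826)·(-4) = 3.1038.
u_2 = c_2 − 3.1038·q_1 = (-0.7000, -4.1333, -1.7333, -3.4333).
‖u_2‖ = 5.6892, so q_2 = (-0.1230, -0.7265, -0.3047, -0.6035).
q_1·c_3 = 0.5477·4 + 0.3651·(-4) + (-0.7303)·(-2) + (-0.1826)·(-3) = 2.7386; q_2·c_3 = (-0.1230)·4 + (-0.7265)·(-4) + (-0.3047)·(-2) + (-0.6035)·(-3) = 4.8337.
u_3 = c_3 − 2.7386·q_1 − 4.8337·q_2 = (3.0947, -1.4882, 1.4727, 0.4171).
‖u_3‖ = 3.7596, so q_3 = (0.8231, -0.3958, 0.3917, 0.1109).

q_3 = (0.8231, -0.3958, 0.3917, 0.1109)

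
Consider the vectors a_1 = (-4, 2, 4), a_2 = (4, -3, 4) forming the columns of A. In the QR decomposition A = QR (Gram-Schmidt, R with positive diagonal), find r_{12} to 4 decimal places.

r_{12} = -1.0000

e_1 = a_1/‖a_1‖ = (-4, 2, 4)/6.0000 = (-0.6667, 0.3333, 0.6667).
r_{12} = e_1·a_2 = -1.0000.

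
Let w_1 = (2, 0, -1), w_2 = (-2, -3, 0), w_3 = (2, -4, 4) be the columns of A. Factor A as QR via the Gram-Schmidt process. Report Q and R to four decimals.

w_1 = (2, 0, -1); ‖w_1‖ = 2.2361, so q_1 = (0.8944, 0.0000, -0.4472).
q_1·w_2 = 0.8944·(-2) + 0.0000·(-3) + (-0.4472)·0 = -1.7889.
u_2 = w_2 + 1.7889·q_1 = (-0.4000, -3.0000, -0.8000).
‖u_2‖ = 3.1305, so q_2 = (-0.1278, -0.9583, -0.2556).
q_1·w_3 = 0.8944·2 + 0.0000·(-4) + (-0.4472)·4 = 0.0000; q_2·w_3 = (-0.1278)·2 + (-0.9583)·(-4) + (-0.2556)·4 = 2.5555.
u_3 = w_3 + 0.0000·q_1 − 2.5555·q_2 = (2.3265, -1.5510, 4.6531).
‖u_3‖ = 5.4286, so q_3 = (0.4286, -0.2857, 0.8571).

Q = [[0.8944, -0.1278, 0.4286], [0.0000, -0.9583, -0.2857], [-0.4472, -0.2556, 0.8571]], R = [[2.2361, -1.7889, 0.0000], [0.0000, 3.1305, 2.5555], [0.0000, 0.0000, 5.4286]]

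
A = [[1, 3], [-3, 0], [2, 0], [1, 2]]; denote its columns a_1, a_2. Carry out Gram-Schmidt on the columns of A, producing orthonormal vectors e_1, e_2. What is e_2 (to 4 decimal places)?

e_2 = (0.7921, 0.2970, -0.1980, 0.4951)

a_1 = (1, -3, 2, 1); ‖a_1‖ = 3.8730, so e_1 = (0.2582, -0.7746, 0.5164, 0.2582).
e_1·a_2 = 0.2582·3 + (-0.7746)·0 + 0.5164·0 + 0.2582·2 = 1.2910.
u_2 = a_2 − 1.2910·e_1 = (2.6667, 1.0000, -0.6667, 1.6667).
‖u_2‖ = 3.3665, so e_2 = (0.7921, 0.2970, -0.1980, 0.4951).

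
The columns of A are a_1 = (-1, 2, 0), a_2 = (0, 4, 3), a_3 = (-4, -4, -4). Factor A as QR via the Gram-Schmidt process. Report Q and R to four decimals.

q_1 = a_1/‖a_1‖ = (-1, 2, 0)/2.2361 = (-0.4472, 0.8944, 0.0000).
r_{12} = q_1·a_2 = 3.5777.
u_2 = a_2 − 3.5777·q_1 = (1.6000, 0.8000, 3.0000).
‖u_2‖ = 3.4928, so q_2 = (0.4581, 0.2290, 0.8589).
r_{13} = q_1·a_3 = -1.7889; r_{23} = q_2·a_3 = -6.1841.
u_3 = a_3 + 1.7889·q_1 + 6.1841·q_2 = (-1.9672, -0.9836, 1.3115).
‖u_3‖ = 2.5607, so q_3 = (-0.7682, -0.3841, 0.5121).

Q = [[-0.4472, 0.4581, -0.7682], [0.8944, 0.2290, -0.3841], [0.0000, 0.8589, 0.5121]], R = [[2.2361, 3.5777, -1.7889], [0.0000, 3.4928, -6.1841], [0.0000, 0.0000, 2.5607]]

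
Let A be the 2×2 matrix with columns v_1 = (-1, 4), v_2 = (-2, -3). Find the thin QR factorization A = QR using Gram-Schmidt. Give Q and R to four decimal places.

v_1 = (-1, 4); ‖v_1‖ = 4.1231, so e_1 = (-0.2425, 0.9701).
e_1·v_2 = (-0.2425)·(-2) + 0.9701·(-3) = -2.4254.
u_2 = v_2 + 2.4254·e_1 = (-2.5882, -0.6471).
‖u_2‖ = 2.6679, so e_2 = (-0.9701, -0.2425).

Q = [[-0.2425, -0.9701], [0.9701, -0.2425]], R = [[4.1231, -2.4254], [0.0000, 2.6679]]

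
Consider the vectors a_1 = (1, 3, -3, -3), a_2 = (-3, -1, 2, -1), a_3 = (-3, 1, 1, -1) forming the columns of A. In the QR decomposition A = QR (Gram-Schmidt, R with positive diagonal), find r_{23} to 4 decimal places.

e_1 = a_1/‖a_1‖ = (1, 3, -3, -3)/5.2915 = (0.1890, 0.5669, -0.5669, -0.5669).
r_{12} = e_1·a_2 = -1.7008.
u_2 = a_2 + 1.7008·e_1 = (-2.6786, -0.0357, 1.0357, -1.9643).
‖u_2‖ = 3.4795, so e_2 = (-0.7698, -0.0103, 0.2977, -0.5645).
r_{23} = e_2·a_3 = 3.1613.

r_{23} = 3.1613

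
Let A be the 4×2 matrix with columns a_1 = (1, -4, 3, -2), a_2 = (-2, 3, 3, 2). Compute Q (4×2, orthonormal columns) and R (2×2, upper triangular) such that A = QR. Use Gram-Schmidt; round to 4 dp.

Q = [[0.1826, -0.3522], [-0.7303, 0.3729], [0.5477, 0.8080], [-0.3651, 0.2900]], R = [[5.4772, -1.6432], [0.0000, 4.8270]]

a_1 = (1, -4, 3, -2); ‖a_1‖ = 5.4772, so q_1 = (0.1826, -0.7303, 0.5477, -0.3651).
q_1·a_2 = 0.1826·(-2) + (-0.7303)·3 + 0.5477·3 + (-0.3651)·2 = -1.6432.
u_2 = a_2 + 1.6432·q_1 = (-1.7000, 1.8000, 3.9000, 1.4000).
‖u_2‖ = 4.8270, so q_2 = (-0.3522, 0.3729, 0.8080, 0.2900).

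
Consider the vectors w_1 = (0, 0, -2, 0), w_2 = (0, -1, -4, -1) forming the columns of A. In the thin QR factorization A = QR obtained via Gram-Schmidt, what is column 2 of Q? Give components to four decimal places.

w_1 = (0, 0, -2, 0); ‖w_1‖ = 2.0000, so e_1 = (0.0000, 0.0000, -1.0000, 0.0000).
e_1·w_2 = 0.0000·0 + 0.0000·(-1) + (-1.0000)·(-4) + 0.0000·(-1) = 4.0000.
u_2 = w_2 − 4.0000·e_1 = (0.0000, -1.0000, 0.0000, -1.0000).
‖u_2‖ = 1.4142, so e_2 = (0.0000, -0.7071, 0.0000, -0.7071).

e_2 = (0.0000, -0.7071, 0.0000, -0.7071)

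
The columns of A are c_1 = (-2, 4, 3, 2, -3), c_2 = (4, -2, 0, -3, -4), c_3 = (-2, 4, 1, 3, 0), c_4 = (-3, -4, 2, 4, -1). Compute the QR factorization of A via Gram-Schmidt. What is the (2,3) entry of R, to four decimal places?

c_1 = (-2, 4, 3, 2, -3); ‖c_1‖ = 6.4807, so e_1 = (-0.3086, 0.6172, 0.4629, 0.3086, -0.4629).
e_1·c_2 = (-0.3086)·4 + 0.6172·(-2) + 0.4629·0 + 0.3086·(-3) + (-0.4629)·(-4) = -1.5430.
u_2 = c_2 + 1.5430·e_1 = (3.5238, -1.0476, 0.7143, -2.5238, -4.7143).
‖u_2‖ = 6.5283, so e_2 = (0.5398, -0.1605, 0.1094, -0.3866, -0.7221).
r_{23} = e_2·c_3 = -2.7718.

r_{23} = -2.7718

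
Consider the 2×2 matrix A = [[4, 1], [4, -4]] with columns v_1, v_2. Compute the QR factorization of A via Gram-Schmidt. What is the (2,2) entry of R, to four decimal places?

r_{22} = 3.5355

q_1 = v_1/‖v_1‖ = (4, 4)/5.6569 = (0.7071, 0.7071).
r_{12} = q_1·v_2 = -2.1213.
u_2 = v_2 + 2.1213·q_1 = (2.5000, -2.5000).
r_{22} = ‖u_2‖ = 3.5355.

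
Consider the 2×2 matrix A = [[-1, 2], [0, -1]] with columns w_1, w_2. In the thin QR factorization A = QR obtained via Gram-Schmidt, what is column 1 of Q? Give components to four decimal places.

e_1 = (-1.0000, 0.0000)

e_1 = w_1/‖w_1‖ = (-1, 0)/1.0000 = (-1.0000, 0.0000).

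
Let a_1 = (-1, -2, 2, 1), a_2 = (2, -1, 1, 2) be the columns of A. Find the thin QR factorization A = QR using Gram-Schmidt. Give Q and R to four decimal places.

e_1 = a_1/‖a_1‖ = (-1, -2, 2, 1)/3.1623 = (-0.3162, -0.6325, 0.6325, 0.3162).
r_{12} = e_1·a_2 = 1.2649.
u_2 = a_2 − 1.2649·e_1 = (2.4000, -0.2000, 0.2000, 1.6000).
‖u_2‖ = 2.8983, so e_2 = (0.8281, -0.0690, 0.0690, 0.5521).

Q = [[-0.3162, 0.8281], [-0.6325, -0.0690], [0.6325, 0.0690], [0.3162, 0.5521]], R = [[3.1623, 1.2649], [0.0000, 2.8983]]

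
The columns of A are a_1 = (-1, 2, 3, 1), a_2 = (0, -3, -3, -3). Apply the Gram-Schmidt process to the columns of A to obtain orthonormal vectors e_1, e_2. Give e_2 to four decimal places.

a_1 = (-1, 2, 3, 1); ‖a_1‖ = 3.8730, so e_1 = (-0.2582, 0.5164, 0.7746, 0.2582).
e_1·a_2 = (-0.2582)·0 + 0.5164·(-3) + 0.7746·(-3) + 0.2582·(-3) = -4.6476.
u_2 = a_2 + 4.6476·e_1 = (-1.2000, -0.6000, 0.6000, -1.8000).
‖u_2‖ = 2.3238, so e_2 = (-0.5164, -0.2582, 0.2582, -0.7746).

e_2 = (-0.5164, -0.2582, 0.2582, -0.7746)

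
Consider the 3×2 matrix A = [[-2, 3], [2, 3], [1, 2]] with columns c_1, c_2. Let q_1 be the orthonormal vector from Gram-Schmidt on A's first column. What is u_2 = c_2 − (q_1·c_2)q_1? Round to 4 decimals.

u_2 = (3.4444, 2.5556, 1.7778)

c_1 = (-2, 2, 1); ‖c_1‖ = 3.0000, so q_1 = (-0.6667, 0.6667, 0.3333).
q_1·c_2 = (-0.6667)·3 + 0.6667·3 + 0.3333·2 = 0.6667.
u_2 = c_2 − 0.6667·q_1 = (3.4444, 2.5556, 1.7778).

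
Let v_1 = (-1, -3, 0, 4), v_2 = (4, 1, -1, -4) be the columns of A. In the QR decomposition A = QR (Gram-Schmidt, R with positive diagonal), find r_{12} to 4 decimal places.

r_{12} = -4.5107

q_1 = v_1/‖v_1‖ = (-1, -3, 0, 4)/5.0990 = (-0.1961, -0.5883, 0.0000, 0.7845).
r_{12} = q_1·v_2 = -4.5107.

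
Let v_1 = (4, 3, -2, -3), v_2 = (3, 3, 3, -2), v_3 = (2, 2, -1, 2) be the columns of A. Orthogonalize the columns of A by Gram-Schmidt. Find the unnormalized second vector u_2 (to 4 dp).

v_1 = (4, 3, -2, -3); ‖v_1‖ = 6.1644, so e_1 = (0.6489, 0.4867, -0.3244, -0.4867).
e_1·v_2 = 0.6489·3 + 0.4867·3 + (-0.3244)·3 + (-0.4867)·(-2) = 3.4066.
u_2 = v_2 − 3.4066·e_1 = (0.7895, 1.3421, 4.1053, -0.3421).

u_2 = (0.7895, 1.3421, 4.1053, -0.3421)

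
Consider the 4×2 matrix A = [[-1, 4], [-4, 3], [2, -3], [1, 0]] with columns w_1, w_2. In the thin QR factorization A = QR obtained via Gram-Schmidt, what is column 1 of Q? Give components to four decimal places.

q_1 = (-0.2132, -0.8528, 0.4264, 0.2132)

w_1 = (-1, -4, 2, 1); ‖w_1‖ = 4.6904, so q_1 = (-0.2132, -0.8528, 0.4264, 0.2132).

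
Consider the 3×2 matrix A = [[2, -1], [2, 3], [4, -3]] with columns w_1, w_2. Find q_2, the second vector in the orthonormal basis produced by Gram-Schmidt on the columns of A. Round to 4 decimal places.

q_2 = (-0.0825, 0.9073, -0.4124)

w_1 = (2, 2, 4); ‖w_1‖ = 4.8990, so q_1 = (0.4082, 0.4082, 0.8165).
q_1·w_2 = 0.4082·(-1) + 0.4082·3 + 0.8165·(-3) = -1.6330.
u_2 = w_2 + 1.6330·q_1 = (-0.3333, 3.6667, -1.6667).
‖u_2‖ = 4.0415, so q_2 = (-0.0825, 0.9073, -0.4124).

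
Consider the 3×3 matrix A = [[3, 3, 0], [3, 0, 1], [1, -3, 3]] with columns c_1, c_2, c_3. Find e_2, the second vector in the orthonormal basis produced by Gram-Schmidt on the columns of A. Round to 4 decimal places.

e_2 = (0.5115, -0.2361, -0.8262)

e_1 = c_1/‖c_1‖ = (3, 3, 1)/4.3589 = (0.6882, 0.6882, 0.2294).
r_{12} = e_1·c_2 = 1.3765.
u_2 = c_2 − 1.3765·e_1 = (2.0526, -0.9474, -3.3158).
‖u_2‖ = 4.0131, so e_2 = (0.5115, -0.2361, -0.8262).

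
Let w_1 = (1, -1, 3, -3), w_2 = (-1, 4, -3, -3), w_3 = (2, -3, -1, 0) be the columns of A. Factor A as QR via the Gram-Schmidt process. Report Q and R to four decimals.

Q = [[0.2236, -0.1291, 0.5135], [-0.2236, 0.6455, -0.5341], [0.6708, -0.3873, -0.6162], [-0.6708, -0.6455, -0.2670]], R = [[4.4721, -1.1180, 0.4472], [0.0000, 5.8095, -1.8074], [0.0000, 0.0000, 3.2455]]

w_1 = (1, -1, 3, -3); ‖w_1‖ = 4.4721, so q_1 = (0.2236, -0.2236, 0.6708, -0.6708).
q_1·w_2 = 0.2236·(-1) + (-0.2236)·4 + 0.6708·(-3) + (-0.6708)·(-3) = -1.1180.
u_2 = w_2 + 1.1180·q_1 = (-0.7500, 3.7500, -2.2500, -3.7500).
‖u_2‖ = 5.8095, so q_2 = (-0.1291, 0.6455, -0.3873, -0.6455).
q_1·w_3 = 0.2236·2 + (-0.2236)·(-3) + 0.6708·(-1) + (-0.6708)·0 = 0.4472; q_2·w_3 = (-0.1291)·2 + 0.6455·(-3) + (-0.3873)·(-1) + (-0.6455)·0 = -1.8074.
u_3 = w_3 − 0.4472·q_1 + 1.8074·q_2 = (1.6667, -1.7333, -2.0000, -0.8667).
‖u_3‖ = 3.2455, so q_3 = (0.5135, -0.5341, -0.6162, -0.2670).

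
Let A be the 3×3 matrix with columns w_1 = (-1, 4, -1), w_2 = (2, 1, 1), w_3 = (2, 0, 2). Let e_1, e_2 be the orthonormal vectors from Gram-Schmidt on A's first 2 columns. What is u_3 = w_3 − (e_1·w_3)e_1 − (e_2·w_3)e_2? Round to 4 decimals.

u_3 = (-0.3738, 0.0748, 0.6729)

w_1 = (-1, 4, -1); ‖w_1‖ = 4.2426, so e_1 = (-0.2357, 0.9428, -0.2357).
e_1·w_2 = (-0.2357)·2 + 0.9428·1 + (-0.2357)·1 = 0.2357.
u_2 = w_2 − 0.2357·e_1 = (2.0556, 0.7778, 1.0556).
‖u_2‖ = 2.4381, so e_2 = (0.8431, 0.3190, 0.4329).
e_1·w_3 = (-0.2357)·2 + 0.9428·0 + (-0.2357)·2 = -0.9428; e_2·w_3 = 0.8431·2 + 0.3190·0 + 0.4329·2 = 2.5521.
u_3 = w_3 + 0.9428·e_1 − 2.5521·e_2 = (-0.3738, 0.0748, 0.6729).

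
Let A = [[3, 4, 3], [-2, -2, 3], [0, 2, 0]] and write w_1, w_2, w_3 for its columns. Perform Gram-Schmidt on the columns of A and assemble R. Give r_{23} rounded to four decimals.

r_{23} = 1.1119

e_1 = w_1/‖w_1‖ = (3, -2, 0)/3.6056 = (0.8321, -0.5547, 0.0000).
r_{12} = e_1·w_2 = 4.4376.
u_2 = w_2 − 4.4376·e_1 = (0.3077, 0.4615, 2.0000).
‖u_2‖ = 2.0755, so e_2 = (0.1482, 0.2224, 0.9636).
r_{23} = e_2·w_3 = 1.1119.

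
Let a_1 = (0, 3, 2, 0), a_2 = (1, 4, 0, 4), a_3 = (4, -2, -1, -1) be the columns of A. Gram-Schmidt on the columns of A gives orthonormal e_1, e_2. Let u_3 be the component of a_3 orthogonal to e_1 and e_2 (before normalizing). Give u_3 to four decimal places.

e_1 = a_1/‖a_1‖ = (0, 3, 2, 0)/3.6056 = (0.0000, 0.8321, 0.5547, 0.0000).
r_{12} = e_1·a_2 = 3.3282.
u_2 = a_2 − 3.3282·e_1 = (1.0000, 1.2308, -1.8462, 4.0000).
‖u_2‖ = 4.6822, so e_2 = (0.2136, 0.2629, -0.3943, 0.8543).
r_{13} = e_1·a_3 = -2.2188; r_{23} = e_2·a_3 = -0.1314.
u_3 = a_3 + 2.2188·e_1 + 0.1314·e_2 = (4.0281, -0.1193, 0.1789, -0.8877).

u_3 = (4.0281, -0.1193, 0.1789, -0.8877)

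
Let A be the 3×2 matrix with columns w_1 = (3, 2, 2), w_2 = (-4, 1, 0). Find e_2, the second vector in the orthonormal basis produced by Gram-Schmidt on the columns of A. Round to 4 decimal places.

e_2 = (-0.6704, 0.6527, 0.3528)

w_1 = (3, 2, 2); ‖w_1‖ = 4.1231, so e_1 = (0.7276, 0.4851, 0.4851).
e_1·w_2 = 0.7276·(-4) + 0.4851·1 + 0.4851·0 = -2.4254.
u_2 = w_2 + 2.4254·e_1 = (-2.2353, 2.1765, 1.1765).
‖u_2‖ = 3.3343, so e_2 = (-0.6704, 0.6527, 0.3528).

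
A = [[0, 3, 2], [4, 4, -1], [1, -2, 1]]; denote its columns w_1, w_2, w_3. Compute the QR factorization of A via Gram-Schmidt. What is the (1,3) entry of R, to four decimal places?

w_1 = (0, 4, 1); ‖w_1‖ = 4.1231, so e_1 = (0.0000, 0.9701, 0.2425).
r_{13} = e_1·w_3 = -0.7276.

r_{13} = -0.7276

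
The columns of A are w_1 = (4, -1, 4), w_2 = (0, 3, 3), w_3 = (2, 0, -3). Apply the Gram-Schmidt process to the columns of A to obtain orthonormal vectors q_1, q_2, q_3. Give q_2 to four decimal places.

q_2 = (-0.2767, 0.8301, 0.4842)

w_1 = (4, -1, 4); ‖w_1‖ = 5.7446, so q_1 = (0.6963, -0.1741, 0.6963).
q_1·w_2 = 0.6963·0 + (-0.1741)·3 + 0.6963·3 = 1.5667.
u_2 = w_2 − 1.5667·q_1 = (-1.0909, 3.2727, 1.9091).
‖u_2‖ = 3.9428, so q_2 = (-0.2767, 0.8301, 0.4842).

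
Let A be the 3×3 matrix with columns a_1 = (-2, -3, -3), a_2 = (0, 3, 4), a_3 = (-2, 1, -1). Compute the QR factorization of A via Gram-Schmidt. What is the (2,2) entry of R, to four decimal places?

a_1 = (-2, -3, -3); ‖a_1‖ = 4.6904, so e_1 = (-0.4264, -0.6396, -0.6396).
e_1·a_2 = (-0.4264)·0 + (-0.6396)·3 + (-0.6396)·4 = -4.4772.
u_2 = a_2 + 4.4772·e_1 = (-1.9091, 0.1364, 1.1364).
r_{22} = ‖u_2‖ = 2.2259.

r_{22} = 2.2259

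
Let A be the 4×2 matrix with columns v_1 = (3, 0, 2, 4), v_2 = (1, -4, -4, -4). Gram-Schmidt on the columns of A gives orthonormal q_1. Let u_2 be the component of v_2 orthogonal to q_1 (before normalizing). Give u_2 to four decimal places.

u_2 = (3.1724, -4.0000, -2.5517, -1.1034)

v_1 = (3, 0, 2, 4); ‖v_1‖ = 5.3852, so q_1 = (0.5571, 0.0000, 0.3714, 0.7428).
q_1·v_2 = 0.5571·1 + 0.0000·(-4) + 0.3714·(-4) + 0.7428·(-4) = -3.8996.
u_2 = v_2 + 3.8996·q_1 = (3.1724, -4.0000, -2.5517, -1.1034).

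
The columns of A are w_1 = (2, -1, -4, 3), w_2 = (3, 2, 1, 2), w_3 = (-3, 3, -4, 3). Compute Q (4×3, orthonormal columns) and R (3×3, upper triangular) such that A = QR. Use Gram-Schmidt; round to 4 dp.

q_1 = w_1/‖w_1‖ = (2, -1, -4, 3)/5.4772 = (0.3651, -0.1826, -0.7303, 0.5477).
r_{12} = q_1·w_2 = 1.0954.
u_2 = w_2 − 1.0954·q_1 = (2.6000, 2.2000, 1.8000, 1.4000).
‖u_2‖ = 4.0988, so q_2 = (0.6343, 0.5367, 0.4392, 0.3416).
r_{13} = q_1·w_3 = 2.9212; r_{23} = q_2·w_3 = -1.0247.
u_3 = w_3 − 2.9212·q_1 + 1.0247·q_2 = (-3.4167, 4.0833, -1.4167, 1.7500).
‖u_3‖ = 5.7807, so q_3 = (-0.5910, 0.7064, -0.2451, 0.3027).

Q = [[0.3651, 0.6343, -0.5910], [-0.1826, 0.5367, 0.7064], [-0.7303, 0.4392, -0.2451], [0.5477, 0.3416, 0.3027]], R = [[5.4772, 1.0954, 2.9212], [0.0000, 4.0988, -1.0247], [0.0000, 0.0000, 5.7807]]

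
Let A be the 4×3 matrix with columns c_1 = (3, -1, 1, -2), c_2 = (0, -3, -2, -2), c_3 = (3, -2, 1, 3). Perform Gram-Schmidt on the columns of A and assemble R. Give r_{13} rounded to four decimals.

r_{13} = 1.5492

c_1 = (3, -1, 1, -2); ‖c_1‖ = 3.8730, so e_1 = (0.7746, -0.2582, 0.2582, -0.5164).
r_{13} = e_1·c_3 = 1.5492.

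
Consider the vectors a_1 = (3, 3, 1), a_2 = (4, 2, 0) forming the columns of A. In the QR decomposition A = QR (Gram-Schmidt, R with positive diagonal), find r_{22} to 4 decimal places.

e_1 = a_1/‖a_1‖ = (3, 3, 1)/4.3589 = (0.6882, 0.6882, 0.2294).
r_{12} = e_1·a_2 = 4.1295.
u_2 = a_2 − 4.1295·e_1 = (1.1579, -0.8421, -0.9474).
r_{22} = ‖u_2‖ = 1.7168.

r_{22} = 1.7168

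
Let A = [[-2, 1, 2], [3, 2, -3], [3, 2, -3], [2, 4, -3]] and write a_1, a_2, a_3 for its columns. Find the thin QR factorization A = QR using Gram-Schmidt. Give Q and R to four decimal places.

Q = [[-0.3922, 0.6734, 0.6266], [0.5883, -0.0217, 0.3916], [0.5883, -0.0217, 0.3916], [0.3922, 0.7386, -0.5483]], R = [[5.0990, 3.5301, -5.4913], [0.0000, 3.5410, -0.7386], [0.0000, 0.0000, 0.5483]]

q_1 = a_1/‖a_1‖ = (-2, 3, 3, 2)/5.0990 = (-0.3922, 0.5883, 0.5883, 0.3922).
r_{12} = q_1·a_2 = 3.5301.
u_2 = a_2 − 3.5301·q_1 = (2.3846, -0.0769, -0.0769, 2.6154).
‖u_2‖ = 3.5410, so q_2 = (0.6734, -0.0217, -0.0217, 0.7386).
r_{13} = q_1·a_3 = -5.4913; r_{23} = q_2·a_3 = -0.7386.
u_3 = a_3 + 5.4913·q_1 + 0.7386·q_2 = (0.3436, 0.2147, 0.2147, -0.3006).
‖u_3‖ = 0.5483, so q_3 = (0.6266, 0.3916, 0.3916, -0.5483).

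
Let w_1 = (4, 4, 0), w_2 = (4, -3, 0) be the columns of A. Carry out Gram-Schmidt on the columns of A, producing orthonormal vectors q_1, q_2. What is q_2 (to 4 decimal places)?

q_2 = (0.7071, -0.7071, 0.0000)

q_1 = w_1/‖w_1‖ = (4, 4, 0)/5.6569 = (0.7071, 0.7071, 0.0000).
r_{12} = q_1·w_2 = 0.7071.
u_2 = w_2 − 0.7071·q_1 = (3.5000, -3.5000, 0.0000).
‖u_2‖ = 4.9497, so q_2 = (0.7071, -0.7071, 0.0000).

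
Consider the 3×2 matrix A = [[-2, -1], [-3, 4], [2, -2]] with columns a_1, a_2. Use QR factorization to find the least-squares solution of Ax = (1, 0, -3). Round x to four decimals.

a_1 = (-2, -3, 2); ‖a_1‖ = 4.1231, so q_1 = (-0.4851, -0.7276, 0.4851).
q_1·a_2 = (-0.4851)·(-1) + (-0.7276)·4 + 0.4851·(-2) = -3.3955.
u_2 = a_2 + 3.3955·q_1 = (-2.6471, 1.5294, -0.3529).
‖u_2‖ = 3.0774, so q_2 = (-0.8602, 0.4970, -0.1147).
Qᵀb = (-1.9403, -0.5161).
Back-substitute: x_2 = -0.5161/3.0774 = -0.1677.
x_1 = (-1.9403 + 3.3955·(-0.1677))/4.1231 = -0.6087.

x = (-0.6087, -0.1677)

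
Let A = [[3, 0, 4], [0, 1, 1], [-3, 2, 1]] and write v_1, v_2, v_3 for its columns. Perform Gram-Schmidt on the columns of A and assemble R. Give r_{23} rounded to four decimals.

r_{23} = 3.4641

v_1 = (3, 0, -3); ‖v_1‖ = 4.2426, so q_1 = (0.7071, 0.0000, -0.7071).
q_1·v_2 = 0.7071·0 + 0.0000·1 + (-0.7071)·2 = -1.4142.
u_2 = v_2 + 1.4142·q_1 = (1.0000, 1.0000, 1.0000).
‖u_2‖ = 1.7321, so q_2 = (0.5774, 0.5774, 0.5774).
r_{23} = q_2·v_3 = 3.4641.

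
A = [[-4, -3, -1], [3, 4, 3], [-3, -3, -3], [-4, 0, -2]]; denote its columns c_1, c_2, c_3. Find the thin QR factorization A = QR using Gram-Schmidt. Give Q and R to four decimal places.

Q = [[-0.5657, -0.1030, 0.8080], [0.4243, 0.5779, 0.2682], [-0.4243, -0.2918, -0.4504], [-0.5657, 0.7552, -0.2690]], R = [[7.0711, 4.6669, 4.2426], [0.0000, 3.4957, 1.2015], [0.0000, 0.0000, 1.8859]]

c_1 = (-4, 3, -3, -4); ‖c_1‖ = 7.0711, so q_1 = (-0.5657, 0.4243, -0.4243, -0.5657).
q_1·c_2 = (-0.5657)·(-3) + 0.4243·4 + (-0.4243)·(-3) + (-0.5657)·0 = 4.6669.
u_2 = c_2 − 4.6669·q_1 = (-0.3600, 2.0200, -1.0200, 2.6400).
‖u_2‖ = 3.4957, so q_2 = (-0.1030, 0.5779, -0.2918, 0.7552).
q_1·c_3 = (-0.5657)·(-1) + 0.4243·3 + (-0.4243)·(-3) + (-0.5657)·(-2) = 4.2426; q_2·c_3 = (-0.1030)·(-1) + 0.5779·3 + (-0.2918)·(-3) + 0.7552·(-2) = 1.2015.
u_3 = c_3 − 4.2426·q_1 − 1.2015·q_2 = (1.5237, 0.5057, -0.8494, -0.5074).
‖u_3‖ = 1.8859, so q_3 = (0.8080, 0.2682, -0.4504, -0.2690).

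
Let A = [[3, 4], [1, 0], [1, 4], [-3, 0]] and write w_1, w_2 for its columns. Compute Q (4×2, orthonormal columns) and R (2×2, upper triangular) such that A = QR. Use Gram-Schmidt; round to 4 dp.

e_1 = w_1/‖w_1‖ = (3, 1, 1, -3)/4.4721 = (0.6708, 0.2236, 0.2236, -0.6708).
r_{12} = e_1·w_2 = 3.5777.
u_2 = w_2 − 3.5777·e_1 = (1.6000, -0.8000, 3.2000, 2.4000).
‖u_2‖ = 4.3818, so e_2 = (0.3651, -0.1826, 0.7303, 0.5477).

Q = [[0.6708, 0.3651], [0.2236, -0.1826], [0.2236, 0.7303], [-0.6708, 0.5477]], R = [[4.4721, 3.5777], [0.0000, 4.3818]]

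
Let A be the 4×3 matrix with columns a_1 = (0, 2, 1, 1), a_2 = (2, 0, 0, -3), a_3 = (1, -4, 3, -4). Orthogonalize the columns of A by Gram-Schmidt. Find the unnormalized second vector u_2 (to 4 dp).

u_2 = (2.0000, 1.0000, 0.5000, -2.5000)

a_1 = (0, 2, 1, 1); ‖a_1‖ = 2.4495, so e_1 = (0.0000, 0.8165, 0.4082, 0.4082).
e_1·a_2 = 0.0000·2 + 0.8165·0 + 0.4082·0 + 0.4082·(-3) = -1.2247.
u_2 = a_2 + 1.2247·e_1 = (2.0000, 1.0000, 0.5000, -2.5000).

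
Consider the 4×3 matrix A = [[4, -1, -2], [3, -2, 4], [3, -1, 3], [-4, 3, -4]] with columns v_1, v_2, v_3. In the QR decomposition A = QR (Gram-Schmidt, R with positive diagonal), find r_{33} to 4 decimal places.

r_{33} = 3.3586

v_1 = (4, 3, 3, -4); ‖v_1‖ = 7.0711, so q_1 = (0.5657, 0.4243, 0.4243, -0.5657).
q_1·v_2 = 0.5657·(-1) + 0.4243·(-2) + 0.4243·(-1) + (-0.5657)·3 = -3.5355.
u_2 = v_2 + 3.5355·q_1 = (1.0000, -0.5000, 0.5000, 1.0000).
‖u_2‖ = 1.5811, so q_2 = (0.6325, -0.3162, 0.3162, 0.6325).
q_1·v_3 = 0.5657·(-2) + 0.4243·4 + 0.4243·3 + (-0.5657)·(-4) = 4.1012; q_2·v_3 = 0.6325·(-2) + (-0.3162)·4 + 0.3162·3 + 0.6325·(-4) = -4.1110.
u_3 = v_3 − 4.1012·q_1 + 4.1110·q_2 = (-1.7200, 0.9600, 2.5600, 0.9200).
r_{33} = ‖u_3‖ = 3.3586.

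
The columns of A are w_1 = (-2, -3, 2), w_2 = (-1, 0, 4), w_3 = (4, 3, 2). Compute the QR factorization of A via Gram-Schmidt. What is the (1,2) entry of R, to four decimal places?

r_{12} = 2.4254

e_1 = w_1/‖w_1‖ = (-2, -3, 2)/4.1231 = (-0.4851, -0.7276, 0.4851).
r_{12} = e_1·w_2 = 2.4254.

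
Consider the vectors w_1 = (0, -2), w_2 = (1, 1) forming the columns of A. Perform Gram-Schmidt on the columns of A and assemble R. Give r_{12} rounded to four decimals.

r_{12} = -1.0000

e_1 = w_1/‖w_1‖ = (0, -2)/2.0000 = (0.0000, -1.0000).
r_{12} = e_1·w_2 = -1.0000.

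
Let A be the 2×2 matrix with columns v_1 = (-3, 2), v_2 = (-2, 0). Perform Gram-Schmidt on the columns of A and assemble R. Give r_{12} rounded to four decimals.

q_1 = v_1/‖v_1‖ = (-3, 2)/3.6056 = (-0.8321, 0.5547).
r_{12} = q_1·v_2 = 1.6641.

r_{12} = 1.6641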